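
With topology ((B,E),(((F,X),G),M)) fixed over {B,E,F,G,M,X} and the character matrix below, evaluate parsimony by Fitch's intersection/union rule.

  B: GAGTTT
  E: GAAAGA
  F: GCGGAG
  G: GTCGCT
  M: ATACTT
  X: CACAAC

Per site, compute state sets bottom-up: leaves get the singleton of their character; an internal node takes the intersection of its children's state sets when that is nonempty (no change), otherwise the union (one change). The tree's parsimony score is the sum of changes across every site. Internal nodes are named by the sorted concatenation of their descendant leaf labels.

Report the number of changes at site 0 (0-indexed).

2

site 0, node BE: B={G} ∩ E={G} → {G} (+0)
site 0, node FX: F={G} ∪ X={C} → {C,G} (+1)
site 0, node FGX: FX={C,G} ∩ G={G} → {G} (+0)
site 0, node FGMX: FGX={G} ∪ M={A} → {A,G} (+1)
site 0, node BEFGMX: BE={G} ∩ FGMX={A,G} → {G} (+0)
site 1, node BE: B={A} ∩ E={A} → {A} (+0)
site 1, node FX: F={C} ∪ X={A} → {A,C} (+1)
site 1, node FGX: FX={A,C} ∪ G={T} → {A,C,T} (+1)
site 1, node FGMX: FGX={A,C,T} ∩ M={T} → {T} (+0)
site 1, node BEFGMX: BE={A} ∪ FGMX={T} → {A,T} (+1)
site 2, node BE: B={G} ∪ E={A} → {A,G} (+1)
site 2, node FX: F={G} ∪ X={C} → {C,G} (+1)
site 2, node FGX: FX={C,G} ∩ G={C} → {C} (+0)
site 2, node FGMX: FGX={C} ∪ M={A} → {A,C} (+1)
site 2, node BEFGMX: BE={A,G} ∩ FGMX={A,C} → {A} (+0)
site 3, node BE: B={T} ∪ E={A} → {A,T} (+1)
site 3, node FX: F={G} ∪ X={A} → {A,G} (+1)
site 3, node FGX: FX={A,G} ∩ G={G} → {G} (+0)
site 3, node FGMX: FGX={G} ∪ M={C} → {C,G} (+1)
site 3, node BEFGMX: BE={A,T} ∪ FGMX={C,G} → {A,C,G,T} (+1)
site 4, node BE: B={T} ∪ E={G} → {G,T} (+1)
site 4, node FX: F={A} ∩ X={A} → {A} (+0)
site 4, node FGX: FX={A} ∪ G={C} → {A,C} (+1)
site 4, node FGMX: FGX={A,C} ∪ M={T} → {A,C,T} (+1)
site 4, node BEFGMX: BE={G,T} ∩ FGMX={A,C,T} → {T} (+0)
site 5, node BE: B={T} ∪ E={A} → {A,T} (+1)
site 5, node FX: F={G} ∪ X={C} → {C,G} (+1)
site 5, node FGX: FX={C,G} ∪ G={T} → {C,G,T} (+1)
site 5, node FGMX: FGX={C,G,T} ∩ M={T} → {T} (+0)
site 5, node BEFGMX: BE={A,T} ∩ FGMX={T} → {T} (+0)
per-site changes: [2, 3, 3, 4, 3, 3]; total = 18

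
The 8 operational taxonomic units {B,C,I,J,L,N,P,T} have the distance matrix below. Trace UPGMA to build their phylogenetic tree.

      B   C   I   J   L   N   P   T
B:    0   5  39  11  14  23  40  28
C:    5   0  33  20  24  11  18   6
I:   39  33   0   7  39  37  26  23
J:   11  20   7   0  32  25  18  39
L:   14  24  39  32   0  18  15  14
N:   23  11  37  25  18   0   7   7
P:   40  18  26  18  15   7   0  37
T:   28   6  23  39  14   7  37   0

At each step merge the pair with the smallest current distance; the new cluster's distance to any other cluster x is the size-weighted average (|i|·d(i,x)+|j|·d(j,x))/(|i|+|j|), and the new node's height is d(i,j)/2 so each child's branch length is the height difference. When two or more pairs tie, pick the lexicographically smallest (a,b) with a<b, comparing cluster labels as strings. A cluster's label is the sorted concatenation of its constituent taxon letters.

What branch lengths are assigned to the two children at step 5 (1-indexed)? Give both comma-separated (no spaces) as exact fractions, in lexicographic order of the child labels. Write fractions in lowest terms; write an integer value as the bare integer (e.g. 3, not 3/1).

13/2,2

iteration 1: select B,C (d=5); attach at lengths (5/2, 5/2); label the merged cluster BC
  updated: d(BC,I)=36, d(BC,J)=31/2, d(BC,L)=19, d(BC,N)=17, d(BC,P)=29, d(BC,T)=17
iteration 2: select I,J (d=7); attach at lengths (7/2, 7/2); label the merged cluster IJ
  updated: d(BC,IJ)=103/4, d(IJ,L)=71/2, d(IJ,N)=31, d(IJ,P)=22, d(IJ,T)=31
iteration 3: select N,P (d=7); attach at lengths (7/2, 7/2); label the merged cluster NP
  updated: d(BC,NP)=23, d(IJ,NP)=53/2, d(L,NP)=33/2, d(NP,T)=22
iteration 4: select L,T (d=14); attach at lengths (7, 7); label the merged cluster LT
  updated: d(BC,LT)=18, d(IJ,LT)=133/4, d(LT,NP)=77/4
iteration 5: select BC,LT (d=18); attach at lengths (13/2, 2); label the merged cluster BCLT
  updated: d(BCLT,IJ)=59/2, d(BCLT,NP)=169/8
iteration 6: select BCLT,NP (d=169/8); attach at lengths (25/16, 113/16); label the merged cluster BCLNPT
  updated: d(BCLNPT,IJ)=57/2
iteration 7: select BCLNPT,IJ (d=57/2); attach at lengths (59/16, 43/4); label the merged cluster BCIJLNPT
final tree: ((((B:5/2,C:5/2):13/2,(L:7,T:7):2):25/16,(N:7/2,P:7/2):113/16):59/16,(I:7/2,J:7/2):43/4)
total length: 1033/16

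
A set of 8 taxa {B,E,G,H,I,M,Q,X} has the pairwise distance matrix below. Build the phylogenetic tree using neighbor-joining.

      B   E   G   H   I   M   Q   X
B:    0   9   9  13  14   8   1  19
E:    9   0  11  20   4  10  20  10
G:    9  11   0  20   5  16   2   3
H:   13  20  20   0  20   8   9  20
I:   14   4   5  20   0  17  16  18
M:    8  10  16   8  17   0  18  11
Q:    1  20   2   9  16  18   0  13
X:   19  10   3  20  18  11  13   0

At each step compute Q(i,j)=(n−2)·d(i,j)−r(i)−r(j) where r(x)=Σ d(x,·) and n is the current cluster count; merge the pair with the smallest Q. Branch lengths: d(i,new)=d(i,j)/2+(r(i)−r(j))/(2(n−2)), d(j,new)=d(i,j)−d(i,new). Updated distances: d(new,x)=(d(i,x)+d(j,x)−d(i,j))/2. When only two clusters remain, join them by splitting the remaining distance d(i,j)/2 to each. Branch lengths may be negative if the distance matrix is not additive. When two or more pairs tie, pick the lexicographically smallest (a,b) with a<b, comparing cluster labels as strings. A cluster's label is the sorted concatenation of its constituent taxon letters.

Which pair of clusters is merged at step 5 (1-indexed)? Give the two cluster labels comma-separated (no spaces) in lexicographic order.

BHMQ,EI

1. join E+I (d=4, Q=-154) ⇒ EI; edges |E|=7/6, |I|=17/6
  updated: d(B,EI)=19/2, d(EI,G)=6, d(EI,H)=18, d(EI,M)=23/2, d(EI,Q)=16, d(EI,X)=12
2. join H+M (d=8, Q=-241/2) ⇒ HM; edges |H|=111/20, |M|=49/20
  updated: d(B,HM)=13/2, d(EI,HM)=43/4, d(G,HM)=14, d(HM,Q)=19/2, d(HM,X)=23/2
3. join B+Q (d=1, Q=-165/2) ⇒ BQ; edges |B|=15/16, |Q|=1/16
  updated: d(BQ,EI)=49/4, d(BQ,G)=5, d(BQ,HM)=15/2, d(BQ,X)=31/2
4. join BQ+HM (d=15/2, Q=-123/2) ⇒ BHMQ; edges |BQ|=19/6, |HM|=13/3
  updated: d(BHMQ,EI)=31/4, d(BHMQ,G)=23/4, d(BHMQ,X)=39/4
5. join BHMQ+EI (d=31/4, Q=-67/2) ⇒ BEHIMQ; edges |BHMQ|=13/4, |EI|=9/2
  updated: d(BEHIMQ,G)=2, d(BEHIMQ,X)=7
6. join BEHIMQ+G (d=2, Q=-12) ⇒ BEGHIMQ; edges |BEHIMQ|=3, |G|=-1
  updated: d(BEGHIMQ,X)=4
7. join BEGHIMQ+X (d=4) ⇒ BEGHIMQX; edges |BEGHIMQ|=2, |X|=2
final tree: (((((B:15/16,Q:1/16):19/6,(H:111/20,M:49/20):13/3):13/4,(E:7/6,I:17/6):9/2):3,G:-1):2,X:2)
total length: 137/4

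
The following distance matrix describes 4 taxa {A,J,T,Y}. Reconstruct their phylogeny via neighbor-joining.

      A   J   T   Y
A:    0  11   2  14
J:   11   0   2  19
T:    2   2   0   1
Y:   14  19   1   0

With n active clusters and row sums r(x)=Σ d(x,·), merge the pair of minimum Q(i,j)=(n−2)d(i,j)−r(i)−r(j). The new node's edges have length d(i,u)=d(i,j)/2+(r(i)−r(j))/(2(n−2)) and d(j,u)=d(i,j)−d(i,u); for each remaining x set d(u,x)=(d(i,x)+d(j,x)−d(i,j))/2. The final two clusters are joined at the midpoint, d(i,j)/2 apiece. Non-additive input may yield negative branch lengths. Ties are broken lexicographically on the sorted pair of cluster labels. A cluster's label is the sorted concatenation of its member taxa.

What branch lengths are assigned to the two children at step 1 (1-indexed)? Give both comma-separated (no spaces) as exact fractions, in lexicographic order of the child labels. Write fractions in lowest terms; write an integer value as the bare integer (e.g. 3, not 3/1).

1. join A+J (d=11, Q=-37) ⇒ AJ; edges |A|=17/4, |J|=27/4
  updated: d(AJ,T)=-7/2, d(AJ,Y)=11
2. join AJ+T (d=-7/2, Q=-17/2) ⇒ AJT; edges |AJ|=13/4, |T|=-27/4
  updated: d(AJT,Y)=31/4
3. join AJT+Y (d=31/4) ⇒ AJTY; edges |AJT|=31/8, |Y|=31/8
final tree: (((A:17/4,J:27/4):13/4,T:-27/4):31/8,Y:31/8)
total length: 61/4

17/4,27/4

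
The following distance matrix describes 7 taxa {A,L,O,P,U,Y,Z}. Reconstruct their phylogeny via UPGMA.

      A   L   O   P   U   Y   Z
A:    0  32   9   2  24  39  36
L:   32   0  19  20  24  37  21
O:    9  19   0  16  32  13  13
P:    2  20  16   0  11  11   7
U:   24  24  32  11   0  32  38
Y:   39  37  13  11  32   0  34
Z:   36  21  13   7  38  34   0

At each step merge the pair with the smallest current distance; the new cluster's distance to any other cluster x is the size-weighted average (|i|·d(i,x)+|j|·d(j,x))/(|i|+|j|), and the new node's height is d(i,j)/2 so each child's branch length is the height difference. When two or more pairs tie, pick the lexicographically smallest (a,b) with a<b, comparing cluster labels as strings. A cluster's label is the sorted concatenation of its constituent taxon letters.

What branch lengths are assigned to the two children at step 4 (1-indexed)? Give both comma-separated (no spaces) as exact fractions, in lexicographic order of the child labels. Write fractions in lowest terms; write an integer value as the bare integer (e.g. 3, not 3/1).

13/6,23/2

iteration 1: select A,P (d=2); attach at lengths (1, 1); label the merged cluster AP
  updated: d(AP,L)=26, d(AP,O)=25/2, d(AP,U)=35/2, d(AP,Y)=25, d(AP,Z)=43/2
iteration 2: select AP,O (d=25/2); attach at lengths (21/4, 25/4); label the merged cluster AOP
  updated: d(AOP,L)=71/3, d(AOP,U)=67/3, d(AOP,Y)=21, d(AOP,Z)=56/3
iteration 3: select AOP,Z (d=56/3); attach at lengths (37/12, 28/3); label the merged cluster AOPZ
  updated: d(AOPZ,L)=23, d(AOPZ,U)=105/4, d(AOPZ,Y)=97/4
iteration 4: select AOPZ,L (d=23); attach at lengths (13/6, 23/2); label the merged cluster ALOPZ
  updated: d(ALOPZ,U)=129/5, d(ALOPZ,Y)=134/5
iteration 5: select ALOPZ,U (d=129/5); attach at lengths (7/5, 129/10); label the merged cluster ALOPUZ
  updated: d(ALOPUZ,Y)=83/3
iteration 6: select ALOPUZ,Y (d=83/3); attach at lengths (14/15, 83/6); label the merged cluster ALOPUYZ
final tree: ((((((A:1,P:1):21/4,O:25/4):37/12,Z:28/3):13/6,L:23/2):7/5,U:129/10):14/15,Y:83/6)
total length: 1373/20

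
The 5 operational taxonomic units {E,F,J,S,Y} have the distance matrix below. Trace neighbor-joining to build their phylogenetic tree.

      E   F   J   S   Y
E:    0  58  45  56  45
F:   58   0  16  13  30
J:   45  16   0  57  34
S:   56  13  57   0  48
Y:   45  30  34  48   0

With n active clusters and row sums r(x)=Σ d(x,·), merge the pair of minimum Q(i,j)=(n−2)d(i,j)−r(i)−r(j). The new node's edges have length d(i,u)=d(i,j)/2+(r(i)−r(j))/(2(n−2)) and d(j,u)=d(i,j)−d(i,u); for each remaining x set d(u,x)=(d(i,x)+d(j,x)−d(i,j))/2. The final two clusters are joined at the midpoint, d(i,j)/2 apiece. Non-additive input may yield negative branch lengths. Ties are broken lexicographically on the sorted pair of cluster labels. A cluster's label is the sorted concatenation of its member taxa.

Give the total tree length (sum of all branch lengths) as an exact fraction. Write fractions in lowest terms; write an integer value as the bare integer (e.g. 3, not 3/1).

step 1: merge (F,S) at d=13, Q=-252; branch lengths F→-3, S→16; new cluster FS
  updated: d(E,FS)=101/2, d(FS,J)=30, d(FS,Y)=65/2
step 2: merge (E,Y) at d=45, Q=-162; branch lengths E→119/4, Y→61/4; new cluster EY
  updated: d(EY,FS)=19, d(EY,J)=17
step 3: merge (EY,FS) at d=19, Q=-66; branch lengths EY→3, FS→16; new cluster EFSY
  updated: d(EFSY,J)=14
step 4: merge (EFSY,J) at d=14; branch lengths EFSY→7, J→7; new cluster EFJSY
final tree: (((E:119/4,Y:61/4):3,(F:-3,S:16):16):7,J:7)
total length: 91

91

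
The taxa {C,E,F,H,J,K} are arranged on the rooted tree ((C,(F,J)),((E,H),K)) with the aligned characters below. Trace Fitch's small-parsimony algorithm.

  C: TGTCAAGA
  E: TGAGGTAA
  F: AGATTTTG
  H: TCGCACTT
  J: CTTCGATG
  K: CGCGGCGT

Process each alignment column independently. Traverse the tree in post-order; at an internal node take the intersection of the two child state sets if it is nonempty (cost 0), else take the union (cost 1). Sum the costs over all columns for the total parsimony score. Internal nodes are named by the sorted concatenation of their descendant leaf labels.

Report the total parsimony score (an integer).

24

FJ@0: {A} ∪ {C} = {A,C} (union, +1)
CFJ@0: {T} ∪ {A,C} = {A,C,T} (union, +1)
EH@0: {T} ∩ {T} = {T} (intersection, +0)
EHK@0: {T} ∪ {C} = {C,T} (union, +1)
CEFHJK@0: {A,C,T} ∩ {C,T} = {C,T} (intersection, +0)
FJ@1: {G} ∪ {T} = {G,T} (union, +1)
CFJ@1: {G} ∩ {G,T} = {G} (intersection, +0)
EH@1: {G} ∪ {C} = {C,G} (union, +1)
EHK@1: {C,G} ∩ {G} = {G} (intersection, +0)
CEFHJK@1: {G} ∩ {G} = {G} (intersection, +0)
FJ@2: {A} ∪ {T} = {A,T} (union, +1)
CFJ@2: {T} ∩ {A,T} = {T} (intersection, +0)
EH@2: {A} ∪ {G} = {A,G} (union, +1)
EHK@2: {A,G} ∪ {C} = {A,C,G} (union, +1)
CEFHJK@2: {T} ∪ {A,C,G} = {A,C,G,T} (union, +1)
FJ@3: {T} ∪ {C} = {C,T} (union, +1)
CFJ@3: {C} ∩ {C,T} = {C} (intersection, +0)
EH@3: {G} ∪ {C} = {C,G} (union, +1)
EHK@3: {C,G} ∩ {G} = {G} (intersection, +0)
CEFHJK@3: {C} ∪ {G} = {C,G} (union, +1)
FJ@4: {T} ∪ {G} = {G,T} (union, +1)
CFJ@4: {A} ∪ {G,T} = {A,G,T} (union, +1)
EH@4: {G} ∪ {A} = {A,G} (union, +1)
EHK@4: {A,G} ∩ {G} = {G} (intersection, +0)
CEFHJK@4: {A,G,T} ∩ {G} = {G} (intersection, +0)
FJ@5: {T} ∪ {A} = {A,T} (union, +1)
CFJ@5: {A} ∩ {A,T} = {A} (intersection, +0)
EH@5: {T} ∪ {C} = {C,T} (union, +1)
EHK@5: {C,T} ∩ {C} = {C} (intersection, +0)
CEFHJK@5: {A} ∪ {C} = {A,C} (union, +1)
FJ@6: {T} ∩ {T} = {T} (intersection, +0)
CFJ@6: {G} ∪ {T} = {G,T} (union, +1)
EH@6: {A} ∪ {T} = {A,T} (union, +1)
EHK@6: {A,T} ∪ {G} = {A,G,T} (union, +1)
CEFHJK@6: {G,T} ∩ {A,G,T} = {G,T} (intersection, +0)
FJ@7: {G} ∩ {G} = {G} (intersection, +0)
CFJ@7: {A} ∪ {G} = {A,G} (union, +1)
EH@7: {A} ∪ {T} = {A,T} (union, +1)
EHK@7: {A,T} ∩ {T} = {T} (intersection, +0)
CEFHJK@7: {A,G} ∪ {T} = {A,G,T} (union, +1)
per-site changes: [3, 2, 4, 3, 3, 3, 3, 3]; total = 24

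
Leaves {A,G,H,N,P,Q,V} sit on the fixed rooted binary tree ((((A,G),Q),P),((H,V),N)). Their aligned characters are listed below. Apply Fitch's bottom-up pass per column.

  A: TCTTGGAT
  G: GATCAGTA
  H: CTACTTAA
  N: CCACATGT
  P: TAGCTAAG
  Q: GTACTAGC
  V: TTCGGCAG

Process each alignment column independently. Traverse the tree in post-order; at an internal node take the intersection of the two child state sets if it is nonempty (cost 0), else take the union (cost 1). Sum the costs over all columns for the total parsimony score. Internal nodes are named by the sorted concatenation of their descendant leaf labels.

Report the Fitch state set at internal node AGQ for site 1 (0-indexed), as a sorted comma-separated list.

[col 0] AG: children A:{T}, G:{G} ∪→ {G,T}; cost 1
[col 0] AGQ: children AG:{G,T}, Q:{G} ∩→ {G}; cost 0
[col 0] AGPQ: children AGQ:{G}, P:{T} ∪→ {G,T}; cost 1
[col 0] HV: children H:{C}, V:{T} ∪→ {C,T}; cost 1
[col 0] HNV: children HV:{C,T}, N:{C} ∩→ {C}; cost 0
[col 0] AGHNPQV: children AGPQ:{G,T}, HNV:{C} ∪→ {C,G,T}; cost 1
[col 1] AG: children A:{C}, G:{A} ∪→ {A,C}; cost 1
[col 1] AGQ: children AG:{A,C}, Q:{T} ∪→ {A,C,T}; cost 1
[col 1] AGPQ: children AGQ:{A,C,T}, P:{A} ∩→ {A}; cost 0
[col 1] HV: children H:{T}, V:{T} ∩→ {T}; cost 0
[col 1] HNV: children HV:{T}, N:{C} ∪→ {C,T}; cost 1
[col 1] AGHNPQV: children AGPQ:{A}, HNV:{C,T} ∪→ {A,C,T}; cost 1
[col 2] AG: children A:{T}, G:{T} ∩→ {T}; cost 0
[col 2] AGQ: children AG:{T}, Q:{A} ∪→ {A,T}; cost 1
[col 2] AGPQ: children AGQ:{A,T}, P:{G} ∪→ {A,G,T}; cost 1
[col 2] HV: children H:{A}, V:{C} ∪→ {A,C}; cost 1
[col 2] HNV: children HV:{A,C}, N:{A} ∩→ {A}; cost 0
[col 2] AGHNPQV: children AGPQ:{A,G,T}, HNV:{A} ∩→ {A}; cost 0
[col 3] AG: children A:{T}, G:{C} ∪→ {C,T}; cost 1
[col 3] AGQ: children AG:{C,T}, Q:{C} ∩→ {C}; cost 0
[col 3] AGPQ: children AGQ:{C}, P:{C} ∩→ {C}; cost 0
[col 3] HV: children H:{C}, V:{G} ∪→ {C,G}; cost 1
[col 3] HNV: children HV:{C,G}, N:{C} ∩→ {C}; cost 0
[col 3] AGHNPQV: children AGPQ:{C}, HNV:{C} ∩→ {C}; cost 0
[col 4] AG: children A:{G}, G:{A} ∪→ {A,G}; cost 1
[col 4] AGQ: children AG:{A,G}, Q:{T} ∪→ {A,G,T}; cost 1
[col 4] AGPQ: children AGQ:{A,G,T}, P:{T} ∩→ {T}; cost 0
[col 4] HV: children H:{T}, V:{G} ∪→ {G,T}; cost 1
[col 4] HNV: children HV:{G,T}, N:{A} ∪→ {A,G,T}; cost 1
[col 4] AGHNPQV: children AGPQ:{T}, HNV:{A,G,T} ∩→ {T}; cost 0
[col 5] AG: children A:{G}, G:{G} ∩→ {G}; cost 0
[col 5] AGQ: children AG:{G}, Q:{A} ∪→ {A,G}; cost 1
[col 5] AGPQ: children AGQ:{A,G}, P:{A} ∩→ {A}; cost 0
[col 5] HV: children H:{T}, V:{C} ∪→ {C,T}; cost 1
[col 5] HNV: children HV:{C,T}, N:{T} ∩→ {T}; cost 0
[col 5] AGHNPQV: children AGPQ:{A}, HNV:{T} ∪→ {A,T}; cost 1
[col 6] AG: children A:{A}, G:{T} ∪→ {A,T}; cost 1
[col 6] AGQ: children AG:{A,T}, Q:{G} ∪→ {A,G,T}; cost 1
[col 6] AGPQ: children AGQ:{A,G,T}, P:{A} ∩→ {A}; cost 0
[col 6] HV: children H:{A}, V:{A} ∩→ {A}; cost 0
[col 6] HNV: children HV:{A}, N:{G} ∪→ {A,G}; cost 1
[col 6] AGHNPQV: children AGPQ:{A}, HNV:{A,G} ∩→ {A}; cost 0
[col 7] AG: children A:{T}, G:{A} ∪→ {A,T}; cost 1
[col 7] AGQ: children AG:{A,T}, Q:{C} ∪→ {A,C,T}; cost 1
[col 7] AGPQ: children AGQ:{A,C,T}, P:{G} ∪→ {A,C,G,T}; cost 1
[col 7] HV: children H:{A}, V:{G} ∪→ {A,G}; cost 1
[col 7] HNV: children HV:{A,G}, N:{T} ∪→ {A,G,T}; cost 1
[col 7] AGHNPQV: children AGPQ:{A,C,G,T}, HNV:{A,G,T} ∩→ {A,G,T}; cost 0
per-site changes: [4, 4, 3, 2, 4, 3, 3, 5]; total = 28

A,C,T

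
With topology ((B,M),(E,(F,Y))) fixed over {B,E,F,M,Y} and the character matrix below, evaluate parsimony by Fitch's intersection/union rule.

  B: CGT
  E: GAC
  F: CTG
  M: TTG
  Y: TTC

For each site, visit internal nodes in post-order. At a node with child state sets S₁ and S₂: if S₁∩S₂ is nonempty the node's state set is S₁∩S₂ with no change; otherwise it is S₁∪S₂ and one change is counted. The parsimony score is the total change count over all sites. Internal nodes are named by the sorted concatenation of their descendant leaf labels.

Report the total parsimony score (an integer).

8

site 0, node BM: B={C} ∪ M={T} → {C,T} (+1)
site 0, node FY: F={C} ∪ Y={T} → {C,T} (+1)
site 0, node EFY: E={G} ∪ FY={C,T} → {C,G,T} (+1)
site 0, node BEFMY: BM={C,T} ∩ EFY={C,G,T} → {C,T} (+0)
site 1, node BM: B={G} ∪ M={T} → {G,T} (+1)
site 1, node FY: F={T} ∩ Y={T} → {T} (+0)
site 1, node EFY: E={A} ∪ FY={T} → {A,T} (+1)
site 1, node BEFMY: BM={G,T} ∩ EFY={A,T} → {T} (+0)
site 2, node BM: B={T} ∪ M={G} → {G,T} (+1)
site 2, node FY: F={G} ∪ Y={C} → {C,G} (+1)
site 2, node EFY: E={C} ∩ FY={C,G} → {C} (+0)
site 2, node BEFMY: BM={G,T} ∪ EFY={C} → {C,G,T} (+1)
per-site changes: [3, 2, 3]; total = 8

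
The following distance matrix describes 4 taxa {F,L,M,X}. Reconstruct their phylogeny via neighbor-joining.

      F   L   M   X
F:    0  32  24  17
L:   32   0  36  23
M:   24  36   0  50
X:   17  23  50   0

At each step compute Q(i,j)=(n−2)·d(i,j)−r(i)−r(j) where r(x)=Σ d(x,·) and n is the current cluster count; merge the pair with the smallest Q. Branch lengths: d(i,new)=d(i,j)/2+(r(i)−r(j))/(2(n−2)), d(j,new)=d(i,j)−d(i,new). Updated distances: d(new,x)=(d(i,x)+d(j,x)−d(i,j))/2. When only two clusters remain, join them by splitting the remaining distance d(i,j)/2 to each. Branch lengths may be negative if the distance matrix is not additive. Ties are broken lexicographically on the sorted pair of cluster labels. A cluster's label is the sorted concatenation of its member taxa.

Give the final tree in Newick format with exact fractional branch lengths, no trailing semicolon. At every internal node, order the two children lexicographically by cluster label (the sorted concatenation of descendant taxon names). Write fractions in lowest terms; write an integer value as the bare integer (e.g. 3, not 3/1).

1. join F+M (d=24, Q=-135) ⇒ FM; edges |F|=11/4, |M|=85/4
  updated: d(FM,L)=22, d(FM,X)=43/2
2. join FM+L (d=22, Q=-133/2) ⇒ FLM; edges |FM|=41/4, |L|=47/4
  updated: d(FLM,X)=45/4
3. join FLM+X (d=45/4) ⇒ FLMX; edges |FLM|=45/8, |X|=45/8
final tree: (((F:11/4,M:85/4):41/4,L:47/4):45/8,X:45/8)
total length: 229/4

(((F:11/4,M:85/4):41/4,L:47/4):45/8,X:45/8)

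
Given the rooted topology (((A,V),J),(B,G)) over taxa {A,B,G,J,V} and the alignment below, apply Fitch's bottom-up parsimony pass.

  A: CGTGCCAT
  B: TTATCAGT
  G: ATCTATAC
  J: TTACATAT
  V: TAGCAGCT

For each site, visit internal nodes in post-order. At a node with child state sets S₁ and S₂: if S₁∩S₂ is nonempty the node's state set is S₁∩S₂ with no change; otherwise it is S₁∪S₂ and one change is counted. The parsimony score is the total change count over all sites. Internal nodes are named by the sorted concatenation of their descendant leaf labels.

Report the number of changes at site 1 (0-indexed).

2

site 0, node AV: A={C} ∪ V={T} → {C,T} (+1)
site 0, node AJV: AV={C,T} ∩ J={T} → {T} (+0)
site 0, node BG: B={T} ∪ G={A} → {A,T} (+1)
site 0, node ABGJV: AJV={T} ∩ BG={A,T} → {T} (+0)
site 1, node AV: A={G} ∪ V={A} → {A,G} (+1)
site 1, node AJV: AV={A,G} ∪ J={T} → {A,G,T} (+1)
site 1, node BG: B={T} ∩ G={T} → {T} (+0)
site 1, node ABGJV: AJV={A,G,T} ∩ BG={T} → {T} (+0)
site 2, node AV: A={T} ∪ V={G} → {G,T} (+1)
site 2, node AJV: AV={G,T} ∪ J={A} → {A,G,T} (+1)
site 2, node BG: B={A} ∪ G={C} → {A,C} (+1)
site 2, node ABGJV: AJV={A,G,T} ∩ BG={A,C} → {A} (+0)
site 3, node AV: A={G} ∪ V={C} → {C,G} (+1)
site 3, node AJV: AV={C,G} ∩ J={C} → {C} (+0)
site 3, node BG: B={T} ∩ G={T} → {T} (+0)
site 3, node ABGJV: AJV={C} ∪ BG={T} → {C,T} (+1)
site 4, node AV: A={C} ∪ V={A} → {A,C} (+1)
site 4, node AJV: AV={A,C} ∩ J={A} → {A} (+0)
site 4, node BG: B={C} ∪ G={A} → {A,C} (+1)
site 4, node ABGJV: AJV={A} ∩ BG={A,C} → {A} (+0)
site 5, node AV: A={C} ∪ V={G} → {C,G} (+1)
site 5, node AJV: AV={C,G} ∪ J={T} → {C,G,T} (+1)
site 5, node BG: B={A} ∪ G={T} → {A,T} (+1)
site 5, node ABGJV: AJV={C,G,T} ∩ BG={A,T} → {T} (+0)
site 6, node AV: A={A} ∪ V={C} → {A,C} (+1)
site 6, node AJV: AV={A,C} ∩ J={A} → {A} (+0)
site 6, node BG: B={G} ∪ G={A} → {A,G} (+1)
site 6, node ABGJV: AJV={A} ∩ BG={A,G} → {A} (+0)
site 7, node AV: A={T} ∩ V={T} → {T} (+0)
site 7, node AJV: AV={T} ∩ J={T} → {T} (+0)
site 7, node BG: B={T} ∪ G={C} → {C,T} (+1)
site 7, node ABGJV: AJV={T} ∩ BG={C,T} → {T} (+0)
per-site changes: [2, 2, 3, 2, 2, 3, 2, 1]; total = 17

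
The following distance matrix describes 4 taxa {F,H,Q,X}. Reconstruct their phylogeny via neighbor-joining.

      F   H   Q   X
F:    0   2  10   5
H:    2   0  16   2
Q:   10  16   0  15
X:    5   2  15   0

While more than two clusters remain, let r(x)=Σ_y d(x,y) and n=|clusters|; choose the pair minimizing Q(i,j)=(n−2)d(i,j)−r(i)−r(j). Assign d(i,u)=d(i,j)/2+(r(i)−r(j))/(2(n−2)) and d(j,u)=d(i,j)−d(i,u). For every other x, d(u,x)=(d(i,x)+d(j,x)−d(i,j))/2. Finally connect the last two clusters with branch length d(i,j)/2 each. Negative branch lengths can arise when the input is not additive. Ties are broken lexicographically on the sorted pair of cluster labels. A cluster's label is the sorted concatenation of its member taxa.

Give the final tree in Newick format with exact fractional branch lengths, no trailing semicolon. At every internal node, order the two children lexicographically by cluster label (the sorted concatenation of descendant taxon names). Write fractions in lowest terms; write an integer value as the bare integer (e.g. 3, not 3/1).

step 1: merge (F,Q) at d=10, Q=-38; branch lengths F→-1, Q→11; new cluster FQ
  updated: d(FQ,H)=4, d(FQ,X)=5
step 2: merge (FQ,H) at d=4, Q=-11; branch lengths FQ→7/2, H→1/2; new cluster FHQ
  updated: d(FHQ,X)=3/2
step 3: merge (FHQ,X) at d=3/2; branch lengths FHQ→3/4, X→3/4; new cluster FHQX
final tree: (((F:-1,Q:11):7/2,H:1/2):3/4,X:3/4)
total length: 31/2

(((F:-1,Q:11):7/2,H:1/2):3/4,X:3/4)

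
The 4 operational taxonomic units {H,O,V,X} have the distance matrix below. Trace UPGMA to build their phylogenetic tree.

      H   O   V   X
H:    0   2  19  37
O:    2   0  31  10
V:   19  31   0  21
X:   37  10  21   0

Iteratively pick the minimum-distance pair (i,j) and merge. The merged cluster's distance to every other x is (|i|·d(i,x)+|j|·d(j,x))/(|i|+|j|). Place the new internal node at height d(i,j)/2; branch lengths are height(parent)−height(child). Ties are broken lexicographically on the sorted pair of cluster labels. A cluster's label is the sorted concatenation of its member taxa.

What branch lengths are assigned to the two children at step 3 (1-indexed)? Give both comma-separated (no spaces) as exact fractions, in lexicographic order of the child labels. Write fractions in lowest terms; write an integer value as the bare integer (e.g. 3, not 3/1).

step 1: merge (H,O) at d=2; branch lengths H→1, O→1; new cluster HO
  updated: d(HO,V)=25, d(HO,X)=47/2
step 2: merge (V,X) at d=21; branch lengths V→21/2, X→21/2; new cluster VX
  updated: d(HO,VX)=97/4
step 3: merge (HO,VX) at d=97/4; branch lengths HO→89/8, VX→13/8; new cluster HOVX
final tree: ((H:1,O:1):89/8,(V:21/2,X:21/2):13/8)
total length: 143/4

89/8,13/8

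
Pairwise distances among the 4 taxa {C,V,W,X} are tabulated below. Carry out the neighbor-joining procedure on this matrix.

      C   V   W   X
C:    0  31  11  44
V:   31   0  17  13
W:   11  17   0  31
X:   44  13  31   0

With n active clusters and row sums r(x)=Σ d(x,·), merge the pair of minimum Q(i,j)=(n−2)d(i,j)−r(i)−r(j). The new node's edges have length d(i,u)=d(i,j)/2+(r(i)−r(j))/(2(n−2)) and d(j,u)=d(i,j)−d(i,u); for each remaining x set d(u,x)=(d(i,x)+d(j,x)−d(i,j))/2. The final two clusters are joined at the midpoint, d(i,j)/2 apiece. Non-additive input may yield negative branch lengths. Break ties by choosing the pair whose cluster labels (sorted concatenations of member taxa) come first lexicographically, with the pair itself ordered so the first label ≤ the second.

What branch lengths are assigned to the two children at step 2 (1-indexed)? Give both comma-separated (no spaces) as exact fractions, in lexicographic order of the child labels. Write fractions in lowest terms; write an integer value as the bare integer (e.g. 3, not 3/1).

75/4,-1/4

step 1: merge (C,W) at d=11, Q=-123; branch lengths C→49/4, W→-5/4; new cluster CW
  updated: d(CW,V)=37/2, d(CW,X)=32
step 2: merge (CW,V) at d=37/2, Q=-127/2; branch lengths CW→75/4, V→-1/4; new cluster CVW
  updated: d(CVW,X)=53/4
step 3: merge (CVW,X) at d=53/4; branch lengths CVW→53/8, X→53/8; new cluster CVWX
final tree: (((C:49/4,W:-5/4):75/4,V:-1/4):53/8,X:53/8)
total length: 171/4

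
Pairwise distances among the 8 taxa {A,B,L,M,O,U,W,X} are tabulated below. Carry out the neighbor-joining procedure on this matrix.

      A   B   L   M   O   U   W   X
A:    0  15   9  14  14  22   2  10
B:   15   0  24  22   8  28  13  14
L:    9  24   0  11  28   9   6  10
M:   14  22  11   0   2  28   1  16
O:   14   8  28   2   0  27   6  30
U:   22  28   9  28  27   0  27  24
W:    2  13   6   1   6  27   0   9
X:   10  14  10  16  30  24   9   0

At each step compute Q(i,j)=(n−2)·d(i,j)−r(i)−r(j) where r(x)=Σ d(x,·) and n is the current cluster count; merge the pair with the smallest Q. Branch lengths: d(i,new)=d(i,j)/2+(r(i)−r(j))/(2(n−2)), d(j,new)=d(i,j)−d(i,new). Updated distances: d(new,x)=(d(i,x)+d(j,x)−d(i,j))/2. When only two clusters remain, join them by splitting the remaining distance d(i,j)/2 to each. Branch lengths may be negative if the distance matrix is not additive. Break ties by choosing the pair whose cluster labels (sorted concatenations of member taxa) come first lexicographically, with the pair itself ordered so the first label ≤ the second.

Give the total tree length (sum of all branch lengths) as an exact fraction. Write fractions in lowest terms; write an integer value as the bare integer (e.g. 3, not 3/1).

355/8

step 1: merge (L,U) at d=9, Q=-208; branch lengths L→-7/6, U→61/6; new cluster LU
  updated: d(A,LU)=11, d(B,LU)=43/2, d(LU,M)=15, d(LU,O)=23, d(LU,W)=12, d(LU,X)=25/2
step 2: merge (M,O) at d=2, Q=-143; branch lengths M→-3/10, O→23/10; new cluster MO
  updated: d(A,MO)=13, d(B,MO)=14, d(LU,MO)=18, d(MO,W)=5/2, d(MO,X)=22
step 3: merge (MO,W) at d=5/2, Q=-98; branch lengths MO→41/8, W→-21/8; new cluster MOW
  updated: d(A,MOW)=25/4, d(B,MOW)=49/4, d(LU,MOW)=55/4, d(MOW,X)=57/4
step 4: merge (B,MOW) at d=49/4, Q=-145/2; branch lengths B→53/6, MOW→41/12; new cluster BMOW
  updated: d(A,BMOW)=9/2, d(BMOW,LU)=23/2, d(BMOW,X)=8
step 5: merge (A,BMOW) at d=9/2, Q=-81/2; branch lengths A→21/8, BMOW→15/8; new cluster ABMOW
  updated: d(ABMOW,LU)=9, d(ABMOW,X)=27/4
step 6: merge (ABMOW,LU) at d=9, Q=-113/4; branch lengths ABMOW→13/8, LU→59/8; new cluster ABLMOUW
  updated: d(ABLMOUW,X)=41/8
step 7: merge (ABLMOUW,X) at d=41/8; branch lengths ABLMOUW→41/16, X→41/16; new cluster ABLMOUWX
final tree: (((A:21/8,(B:53/6,((M:-3/10,O:23/10):41/8,W:-21/8):41/12):15/8):13/8,(L:-7/6,U:61/6):59/8):41/16,X:41/16)
total length: 355/8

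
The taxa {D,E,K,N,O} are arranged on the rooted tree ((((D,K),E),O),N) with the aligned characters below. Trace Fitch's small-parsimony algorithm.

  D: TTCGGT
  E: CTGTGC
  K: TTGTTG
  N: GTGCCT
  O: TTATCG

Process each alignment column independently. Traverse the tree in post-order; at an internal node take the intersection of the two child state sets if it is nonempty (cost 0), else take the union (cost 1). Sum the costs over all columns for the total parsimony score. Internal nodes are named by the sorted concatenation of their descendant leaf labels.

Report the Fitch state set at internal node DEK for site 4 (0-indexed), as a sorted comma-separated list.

G

[col 0] DK: children D:{T}, K:{T} ∩→ {T}; cost 0
[col 0] DEK: children DK:{T}, E:{C} ∪→ {C,T}; cost 1
[col 0] DEKO: children DEK:{C,T}, O:{T} ∩→ {T}; cost 0
[col 0] DEKNO: children DEKO:{T}, N:{G} ∪→ {G,T}; cost 1
[col 1] DK: children D:{T}, K:{T} ∩→ {T}; cost 0
[col 1] DEK: children DK:{T}, E:{T} ∩→ {T}; cost 0
[col 1] DEKO: children DEK:{T}, O:{T} ∩→ {T}; cost 0
[col 1] DEKNO: children DEKO:{T}, N:{T} ∩→ {T}; cost 0
[col 2] DK: children D:{C}, K:{G} ∪→ {C,G}; cost 1
[col 2] DEK: children DK:{C,G}, E:{G} ∩→ {G}; cost 0
[col 2] DEKO: children DEK:{G}, O:{A} ∪→ {A,G}; cost 1
[col 2] DEKNO: children DEKO:{A,G}, N:{G} ∩→ {G}; cost 0
[col 3] DK: children D:{G}, K:{T} ∪→ {G,T}; cost 1
[col 3] DEK: children DK:{G,T}, E:{T} ∩→ {T}; cost 0
[col 3] DEKO: children DEK:{T}, O:{T} ∩→ {T}; cost 0
[col 3] DEKNO: children DEKO:{T}, N:{C} ∪→ {C,T}; cost 1
[col 4] DK: children D:{G}, K:{T} ∪→ {G,T}; cost 1
[col 4] DEK: children DK:{G,T}, E:{G} ∩→ {G}; cost 0
[col 4] DEKO: children DEK:{G}, O:{C} ∪→ {C,G}; cost 1
[col 4] DEKNO: children DEKO:{C,G}, N:{C} ∩→ {C}; cost 0
[col 5] DK: children D:{T}, K:{G} ∪→ {G,T}; cost 1
[col 5] DEK: children DK:{G,T}, E:{C} ∪→ {C,G,T}; cost 1
[col 5] DEKO: children DEK:{C,G,T}, O:{G} ∩→ {G}; cost 0
[col 5] DEKNO: children DEKO:{G}, N:{T} ∪→ {G,T}; cost 1
per-site changes: [2, 0, 2, 2, 2, 3]; total = 11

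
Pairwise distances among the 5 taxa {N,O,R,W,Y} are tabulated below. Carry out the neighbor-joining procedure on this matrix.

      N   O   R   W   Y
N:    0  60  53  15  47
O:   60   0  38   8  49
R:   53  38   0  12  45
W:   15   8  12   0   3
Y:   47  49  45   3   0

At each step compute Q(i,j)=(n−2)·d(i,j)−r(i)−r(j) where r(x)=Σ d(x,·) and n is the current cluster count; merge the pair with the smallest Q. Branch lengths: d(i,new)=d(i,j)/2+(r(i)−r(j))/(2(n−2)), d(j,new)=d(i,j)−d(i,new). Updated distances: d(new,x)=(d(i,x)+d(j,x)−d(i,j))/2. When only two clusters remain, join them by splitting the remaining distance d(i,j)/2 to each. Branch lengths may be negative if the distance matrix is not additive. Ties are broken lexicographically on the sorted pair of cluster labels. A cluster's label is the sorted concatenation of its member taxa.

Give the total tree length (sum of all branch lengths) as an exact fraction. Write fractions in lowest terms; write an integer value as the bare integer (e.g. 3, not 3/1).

623/8

step 1: merge (O,R) at d=38, Q=-189; branch lengths O→121/6, R→107/6; new cluster OR
  updated: d(N,OR)=75/2, d(OR,W)=-9, d(OR,Y)=28
step 2: merge (N,Y) at d=47, Q=-167/2; branch lengths N→231/8, Y→145/8; new cluster NY
  updated: d(NY,OR)=37/4, d(NY,W)=-29/2
step 3: merge (NY,OR) at d=37/4, Q=57/4; branch lengths NY→15/8, OR→59/8; new cluster NORY
  updated: d(NORY,W)=-131/8
step 4: merge (NORY,W) at d=-131/8; branch lengths NORY→-131/16, W→-131/16; new cluster NORWY
final tree: (((N:231/8,Y:145/8):15/8,(O:121/6,R:107/6):59/8):-131/16,W:-131/16)
total length: 623/8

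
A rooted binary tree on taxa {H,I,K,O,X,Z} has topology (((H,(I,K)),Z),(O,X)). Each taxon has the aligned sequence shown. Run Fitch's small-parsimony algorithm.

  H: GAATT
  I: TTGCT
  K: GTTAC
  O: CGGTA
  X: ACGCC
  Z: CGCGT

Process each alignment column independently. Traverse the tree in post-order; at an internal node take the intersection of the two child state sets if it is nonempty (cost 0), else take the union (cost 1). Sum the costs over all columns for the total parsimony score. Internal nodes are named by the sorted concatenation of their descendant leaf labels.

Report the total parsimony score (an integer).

[col 0] IK: children I:{T}, K:{G} ∪→ {G,T}; cost 1
[col 0] HIK: children H:{G}, IK:{G,T} ∩→ {G}; cost 0
[col 0] HIKZ: children HIK:{G}, Z:{C} ∪→ {C,G}; cost 1
[col 0] OX: children O:{C}, X:{A} ∪→ {A,C}; cost 1
[col 0] HIKOXZ: children HIKZ:{C,G}, OX:{A,C} ∩→ {C}; cost 0
[col 1] IK: children I:{T}, K:{T} ∩→ {T}; cost 0
[col 1] HIK: children H:{A}, IK:{T} ∪→ {A,T}; cost 1
[col 1] HIKZ: children HIK:{A,T}, Z:{G} ∪→ {A,G,T}; cost 1
[col 1] OX: children O:{G}, X:{C} ∪→ {C,G}; cost 1
[col 1] HIKOXZ: children HIKZ:{A,G,T}, OX:{C,G} ∩→ {G}; cost 0
[col 2] IK: children I:{G}, K:{T} ∪→ {G,T}; cost 1
[col 2] HIK: children H:{A}, IK:{G,T} ∪→ {A,G,T}; cost 1
[col 2] HIKZ: children HIK:{A,G,T}, Z:{C} ∪→ {A,C,G,T}; cost 1
[col 2] OX: children O:{G}, X:{G} ∩→ {G}; cost 0
[col 2] HIKOXZ: children HIKZ:{A,C,G,T}, OX:{G} ∩→ {G}; cost 0
[col 3] IK: children I:{C}, K:{A} ∪→ {A,C}; cost 1
[col 3] HIK: children H:{T}, IK:{A,C} ∪→ {A,C,T}; cost 1
[col 3] HIKZ: children HIK:{A,C,T}, Z:{G} ∪→ {A,C,G,T}; cost 1
[col 3] OX: children O:{T}, X:{C} ∪→ {C,T}; cost 1
[col 3] HIKOXZ: children HIKZ:{A,C,G,T}, OX:{C,T} ∩→ {C,T}; cost 0
[col 4] IK: children I:{T}, K:{C} ∪→ {C,T}; cost 1
[col 4] HIK: children H:{T}, IK:{C,T} ∩→ {T}; cost 0
[col 4] HIKZ: children HIK:{T}, Z:{T} ∩→ {T}; cost 0
[col 4] OX: children O:{A}, X:{C} ∪→ {A,C}; cost 1
[col 4] HIKOXZ: children HIKZ:{T}, OX:{A,C} ∪→ {A,C,T}; cost 1
per-site changes: [3, 3, 3, 4, 3]; total = 16

16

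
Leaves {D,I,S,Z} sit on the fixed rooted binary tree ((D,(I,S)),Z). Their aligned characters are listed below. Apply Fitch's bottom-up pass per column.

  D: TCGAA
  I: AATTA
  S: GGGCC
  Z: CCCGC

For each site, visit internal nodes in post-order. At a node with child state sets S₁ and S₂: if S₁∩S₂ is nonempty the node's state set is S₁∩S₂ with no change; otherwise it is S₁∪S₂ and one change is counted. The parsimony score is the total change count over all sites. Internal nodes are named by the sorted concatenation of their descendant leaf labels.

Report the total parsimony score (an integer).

12

IS@0: {A} ∪ {G} = {A,G} (union, +1)
DIS@0: {T} ∪ {A,G} = {A,G,T} (union, +1)
DISZ@0: {A,G,T} ∪ {C} = {A,C,G,T} (union, +1)
IS@1: {A} ∪ {G} = {A,G} (union, +1)
DIS@1: {C} ∪ {A,G} = {A,C,G} (union, +1)
DISZ@1: {A,C,G} ∩ {C} = {C} (intersection, +0)
IS@2: {T} ∪ {G} = {G,T} (union, +1)
DIS@2: {G} ∩ {G,T} = {G} (intersection, +0)
DISZ@2: {G} ∪ {C} = {C,G} (union, +1)
IS@3: {T} ∪ {C} = {C,T} (union, +1)
DIS@3: {A} ∪ {C,T} = {A,C,T} (union, +1)
DISZ@3: {A,C,T} ∪ {G} = {A,C,G,T} (union, +1)
IS@4: {A} ∪ {C} = {A,C} (union, +1)
DIS@4: {A} ∩ {A,C} = {A} (intersection, +0)
DISZ@4: {A} ∪ {C} = {A,C} (union, +1)
per-site changes: [3, 2, 2, 3, 2]; total = 12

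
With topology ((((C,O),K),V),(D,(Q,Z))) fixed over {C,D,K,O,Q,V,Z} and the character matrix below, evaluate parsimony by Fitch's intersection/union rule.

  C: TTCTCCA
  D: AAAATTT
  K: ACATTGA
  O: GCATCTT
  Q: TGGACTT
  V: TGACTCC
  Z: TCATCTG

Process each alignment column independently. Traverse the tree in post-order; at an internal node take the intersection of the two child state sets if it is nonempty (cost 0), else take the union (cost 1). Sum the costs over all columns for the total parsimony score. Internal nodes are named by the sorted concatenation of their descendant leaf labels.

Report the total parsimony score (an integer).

21

site 0, node CO: C={T} ∪ O={G} → {G,T} (+1)
site 0, node CKO: CO={G,T} ∪ K={A} → {A,G,T} (+1)
site 0, node CKOV: CKO={A,G,T} ∩ V={T} → {T} (+0)
site 0, node QZ: Q={T} ∩ Z={T} → {T} (+0)
site 0, node DQZ: D={A} ∪ QZ={T} → {A,T} (+1)
site 0, node CDKOQVZ: CKOV={T} ∩ DQZ={A,T} → {T} (+0)
site 1, node CO: C={T} ∪ O={C} → {C,T} (+1)
site 1, node CKO: CO={C,T} ∩ K={C} → {C} (+0)
site 1, node CKOV: CKO={C} ∪ V={G} → {C,G} (+1)
site 1, node QZ: Q={G} ∪ Z={C} → {C,G} (+1)
site 1, node DQZ: D={A} ∪ QZ={C,G} → {A,C,G} (+1)
site 1, node CDKOQVZ: CKOV={C,G} ∩ DQZ={A,C,G} → {C,G} (+0)
site 2, node CO: C={C} ∪ O={A} → {A,C} (+1)
site 2, node CKO: CO={A,C} ∩ K={A} → {A} (+0)
site 2, node CKOV: CKO={A} ∩ V={A} → {A} (+0)
site 2, node QZ: Q={G} ∪ Z={A} → {A,G} (+1)
site 2, node DQZ: D={A} ∩ QZ={A,G} → {A} (+0)
site 2, node CDKOQVZ: CKOV={A} ∩ DQZ={A} → {A} (+0)
site 3, node CO: C={T} ∩ O={T} → {T} (+0)
site 3, node CKO: CO={T} ∩ K={T} → {T} (+0)
site 3, node CKOV: CKO={T} ∪ V={C} → {C,T} (+1)
site 3, node QZ: Q={A} ∪ Z={T} → {A,T} (+1)
site 3, node DQZ: D={A} ∩ QZ={A,T} → {A} (+0)
site 3, node CDKOQVZ: CKOV={C,T} ∪ DQZ={A} → {A,C,T} (+1)
site 4, node CO: C={C} ∩ O={C} → {C} (+0)
site 4, node CKO: CO={C} ∪ K={T} → {C,T} (+1)
site 4, node CKOV: CKO={C,T} ∩ V={T} → {T} (+0)
site 4, node QZ: Q={C} ∩ Z={C} → {C} (+0)
site 4, node DQZ: D={T} ∪ QZ={C} → {C,T} (+1)
site 4, node CDKOQVZ: CKOV={T} ∩ DQZ={C,T} → {T} (+0)
site 5, node CO: C={C} ∪ O={T} → {C,T} (+1)
site 5, node CKO: CO={C,T} ∪ K={G} → {C,G,T} (+1)
site 5, node CKOV: CKO={C,G,T} ∩ V={C} → {C} (+0)
site 5, node QZ: Q={T} ∩ Z={T} → {T} (+0)
site 5, node DQZ: D={T} ∩ QZ={T} → {T} (+0)
site 5, node CDKOQVZ: CKOV={C} ∪ DQZ={T} → {C,T} (+1)
site 6, node CO: C={A} ∪ O={T} → {A,T} (+1)
site 6, node CKO: CO={A,T} ∩ K={A} → {A} (+0)
site 6, node CKOV: CKO={A} ∪ V={C} → {A,C} (+1)
site 6, node QZ: Q={T} ∪ Z={G} → {G,T} (+1)
site 6, node DQZ: D={T} ∩ QZ={G,T} → {T} (+0)
site 6, node CDKOQVZ: CKOV={A,C} ∪ DQZ={T} → {A,C,T} (+1)
per-site changes: [3, 4, 2, 3, 2, 3, 4]; total = 21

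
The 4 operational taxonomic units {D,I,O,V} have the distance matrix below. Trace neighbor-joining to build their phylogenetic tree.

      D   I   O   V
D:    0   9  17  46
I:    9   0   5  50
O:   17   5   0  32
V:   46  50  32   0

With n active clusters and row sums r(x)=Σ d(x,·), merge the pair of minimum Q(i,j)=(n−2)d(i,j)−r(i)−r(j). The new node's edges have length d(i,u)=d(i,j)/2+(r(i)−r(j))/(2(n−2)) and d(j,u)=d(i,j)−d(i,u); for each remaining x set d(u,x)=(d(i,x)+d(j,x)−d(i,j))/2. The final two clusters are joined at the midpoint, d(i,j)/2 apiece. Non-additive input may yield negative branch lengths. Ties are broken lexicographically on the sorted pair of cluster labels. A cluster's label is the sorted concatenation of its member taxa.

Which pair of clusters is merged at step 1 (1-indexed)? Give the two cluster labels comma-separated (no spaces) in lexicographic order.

D,I

step 1: merge (D,I) at d=9, Q=-118; branch lengths D→13/2, I→5/2; new cluster DI
  updated: d(DI,O)=13/2, d(DI,V)=87/2
step 2: merge (DI,O) at d=13/2, Q=-82; branch lengths DI→9, O→-5/2; new cluster DIO
  updated: d(DIO,V)=69/2
step 3: merge (DIO,V) at d=69/2; branch lengths DIO→69/4, V→69/4; new cluster DIOV
final tree: (((D:13/2,I:5/2):9,O:-5/2):69/4,V:69/4)
total length: 50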